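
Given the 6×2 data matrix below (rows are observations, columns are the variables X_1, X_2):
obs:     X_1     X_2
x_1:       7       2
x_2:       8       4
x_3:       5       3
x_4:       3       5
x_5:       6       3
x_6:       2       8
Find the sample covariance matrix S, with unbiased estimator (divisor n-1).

Step 1 — column means:
  mean(X_1) = (7 + 8 + 5 + 3 + 6 + 2) / 6 = 31/6 = 5.1667
  mean(X_2) = (2 + 4 + 3 + 5 + 3 + 8) / 6 = 25/6 = 4.1667

Step 2 — sample covariance S[i,j] = (1/(n-1)) · Σ_k (x_{k,i} - mean_i) · (x_{k,j} - mean_j), with n-1 = 5.
  S[X_1,X_1] = ((1.8333)·(1.8333) + (2.8333)·(2.8333) + (-0.1667)·(-0.1667) + (-2.1667)·(-2.1667) + (0.8333)·(0.8333) + (-3.1667)·(-3.1667)) / 5 = 26.8333/5 = 5.3667
  S[X_1,X_2] = ((1.8333)·(-2.1667) + (2.8333)·(-0.1667) + (-0.1667)·(-1.1667) + (-2.1667)·(0.8333) + (0.8333)·(-1.1667) + (-3.1667)·(3.8333)) / 5 = -19.1667/5 = -3.8333
  S[X_2,X_2] = ((-2.1667)·(-2.1667) + (-0.1667)·(-0.1667) + (-1.1667)·(-1.1667) + (0.8333)·(0.8333) + (-1.1667)·(-1.1667) + (3.8333)·(3.8333)) / 5 = 22.8333/5 = 4.5667

S is symmetric (S[j,i] = S[i,j]). Assembling:

S = [[5.3667, -3.8333],
 [-3.8333, 4.5667]]


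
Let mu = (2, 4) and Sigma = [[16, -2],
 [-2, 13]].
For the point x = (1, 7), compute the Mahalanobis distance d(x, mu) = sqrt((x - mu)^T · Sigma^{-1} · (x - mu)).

Step 1 — centre the observation: (x - mu) = (-1, 3).

Step 2 — invert Sigma. det(Sigma) = 16·13 - (-2)² = 204.
  Sigma^{-1} = (1/det) · [[d, -b], [-b, a]] = [[0.0637, 0.0098],
 [0.0098, 0.0784]].

Step 3 — form the quadratic (x - mu)^T · Sigma^{-1} · (x - mu):
  Sigma^{-1} · (x - mu) = (-0.0343, 0.2255).
  (x - mu)^T · [Sigma^{-1} · (x - mu)] = (-1)·(-0.0343) + (3)·(0.2255) = 0.7108.

Step 4 — take square root: d = √(0.7108) ≈ 0.8431.

d(x, mu) = √(0.7108) ≈ 0.8431


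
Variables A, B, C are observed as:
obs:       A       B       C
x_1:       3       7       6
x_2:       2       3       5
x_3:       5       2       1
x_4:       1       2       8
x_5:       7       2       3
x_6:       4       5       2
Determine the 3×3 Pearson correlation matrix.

Step 1 — column means:
  mean(A) = (3 + 2 + 5 + 1 + 7 + 4) / 6 = 22/6 = 3.6667
  mean(B) = (7 + 3 + 2 + 2 + 2 + 5) / 6 = 21/6 = 3.5
  mean(C) = (6 + 5 + 1 + 8 + 3 + 2) / 6 = 25/6 = 4.1667

Step 2 — sample variances and covariances s[i,j] = (1/(n-1)) · Σ_k (x_{k,i} - mean_i) · (x_{k,j} - mean_j), with n-1 = 5:
  s[A,A] = ((-0.6667)·(-0.6667) + (-1.6667)·(-1.6667) + (1.3333)·(1.3333) + (-2.6667)·(-2.6667) + (3.3333)·(3.3333) + (0.3333)·(0.3333)) / 5 = 23.3333/5 = 4.6667
  s[A,B] = ((-0.6667)·(3.5) + (-1.6667)·(-0.5) + (1.3333)·(-1.5) + (-2.6667)·(-1.5) + (3.3333)·(-1.5) + (0.3333)·(1.5)) / 5 = -4/5 = -0.8
  s[A,C] = ((-0.6667)·(1.8333) + (-1.6667)·(0.8333) + (1.3333)·(-3.1667) + (-2.6667)·(3.8333) + (3.3333)·(-1.1667) + (0.3333)·(-2.1667)) / 5 = -21.6667/5 = -4.3333
  s[B,B] = ((3.5)·(3.5) + (-0.5)·(-0.5) + (-1.5)·(-1.5) + (-1.5)·(-1.5) + (-1.5)·(-1.5) + (1.5)·(1.5)) / 5 = 21.5/5 = 4.3
  s[B,C] = ((3.5)·(1.8333) + (-0.5)·(0.8333) + (-1.5)·(-3.1667) + (-1.5)·(3.8333) + (-1.5)·(-1.1667) + (1.5)·(-2.1667)) / 5 = 3.5/5 = 0.7
  s[C,C] = ((1.8333)·(1.8333) + (0.8333)·(0.8333) + (-3.1667)·(-3.1667) + (3.8333)·(3.8333) + (-1.1667)·(-1.1667) + (-2.1667)·(-2.1667)) / 5 = 34.8333/5 = 6.9667
  Sample standard deviations s_i = √(s[i,i]):
  s(A) = √(4.6667) = 2.1602
  s(B) = √(4.3) = 2.0736
  s(C) = √(6.9667) = 2.6394

Step 3 — r_{ij} = s_{ij} / (s_i · s_j):
  r[A,A] = 1 (diagonal).
  r[A,B] = -0.8 / (2.1602 · 2.0736) = -0.8 / 4.4796 = -0.1786
  r[A,C] = -4.3333 / (2.1602 · 2.6394) = -4.3333 / 5.7019 = -0.76
  r[B,B] = 1 (diagonal).
  r[B,C] = 0.7 / (2.0736 · 2.6394) = 0.7 / 5.4733 = 0.1279
  r[C,C] = 1 (diagonal).

R is symmetric with unit diagonal. Assembling:

R = [[1, -0.1786, -0.76],
 [-0.1786, 1, 0.1279],
 [-0.76, 0.1279, 1]]


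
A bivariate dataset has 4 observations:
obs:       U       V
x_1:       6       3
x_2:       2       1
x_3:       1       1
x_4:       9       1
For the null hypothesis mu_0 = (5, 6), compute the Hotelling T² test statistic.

Step 1 — sample mean vector:
  mean(U) = (6 + 2 + 1 + 9) / 4 = 18/4 = 4.5
  mean(V) = (3 + 1 + 1 + 1) / 4 = 6/4 = 1.5
  x̄ = (4.5, 1.5),  deviation x̄ - mu_0 = (4.5, 1.5) - (5, 6) = (-0.5, -4.5).

Step 2 — sample covariance matrix, S[i,j] = (1/(n-1)) · Σ_k (x_{k,i} - mean_i) · (x_{k,j} - mean_j), divisor n-1 = 3:
  S[U,U] = ((1.5)·(1.5) + (-2.5)·(-2.5) + (-3.5)·(-3.5) + (4.5)·(4.5)) / 3 = 41/3 = 13.6667
  S[U,V] = ((1.5)·(1.5) + (-2.5)·(-0.5) + (-3.5)·(-0.5) + (4.5)·(-0.5)) / 3 = 3/3 = 1
  S[V,V] = ((1.5)·(1.5) + (-0.5)·(-0.5) + (-0.5)·(-0.5) + (-0.5)·(-0.5)) / 3 = 3/3 = 1
  S = [[13.6667, 1],
 [1, 1]].

Step 3 — invert S. det(S) = 13.6667·1 - (1)² = 12.6667.
  S^{-1} = (1/det) · [[d, -b], [-b, a]] = [[0.0789, -0.0789],
 [-0.0789, 1.0789]].

Step 4 — quadratic form (x̄ - mu_0)^T · S^{-1} · (x̄ - mu_0):
  S^{-1} · (x̄ - mu_0) = (0.3158, -4.8158),
  (x̄ - mu_0)^T · [...] = (-0.5)·(0.3158) + (-4.5)·(-4.8158) = 21.5132.

Step 5 — scale by n: T² = 4 · 21.5132 = 86.0526.

T² ≈ 86.0526


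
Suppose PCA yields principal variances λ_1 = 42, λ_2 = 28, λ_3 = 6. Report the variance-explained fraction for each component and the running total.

Step 1 — total variance = trace(Sigma) = Σ λ_i = 42 + 28 + 6 = 76.

Step 2 — fraction explained by component i = λ_i / Σ λ:
  PC1: 42/76 = 0.5526
  PC2: 28/76 = 0.3684
  PC3: 6/76 = 0.0789

Step 3 — cumulative fraction after k components = (λ_1 + ... + λ_k) / Σ λ:
  k = 1: 42/76 = 0.5526
  k = 2: (42 + 28)/76 = 70/76 = 0.9211
  k = 3: (42 + 28 + 6)/76 = 76/76 = 1

Summary (fraction, with percent):

explained: PC1 0.5526 (55.26%), PC2 0.3684 (36.84%), PC3 0.0789 (7.89%);  cumulative: 0.5526, 0.9211, 1


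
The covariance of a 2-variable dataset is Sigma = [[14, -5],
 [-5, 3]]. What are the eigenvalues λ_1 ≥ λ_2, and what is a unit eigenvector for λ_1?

Step 1 — characteristic polynomial of 2×2 Sigma:
  det(Sigma - λI) = λ² - trace · λ + det = 0.
  trace = 14 + 3 = 17, det = 14·3 - (-5)² = 17.
Step 2 — discriminant:
  Δ = trace² - 4·det = 289 - 68 = 221.
Step 3 — eigenvalues:
  λ = (trace ± √Δ)/2 = (17 ± 14.8661)/2,
  λ_1 = 15.933,  λ_2 = 1.067.

Step 4 — unit eigenvector for λ_1: solve (Sigma - λ_1 I)v = 0. First row:
  (14 - 15.933)·v_x + (-5)·v_y = 0, i.e. (-1.933)·v_x + (-5)·v_y = 0,
  so v ∝ (b, λ_1 - a) = (-5, 1.933); multiply by -1 so the first entry is positive: u = (5, -1.933).
  ||u|| = √((5)² + (-1.933)²) = √(28.7366) ≈ 5.3607,
  v_1 = u/||u|| ≈ (0.9327, -0.3606) (||v_1|| = 1).

λ_1 = 15.933,  λ_2 = 1.067;  v_1 ≈ (0.9327, -0.3606)


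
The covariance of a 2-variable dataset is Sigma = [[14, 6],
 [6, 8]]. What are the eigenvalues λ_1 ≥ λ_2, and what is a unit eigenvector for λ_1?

Step 1 — characteristic polynomial of 2×2 Sigma:
  det(Sigma - λI) = λ² - trace · λ + det = 0.
  trace = 14 + 8 = 22, det = 14·8 - (6)² = 76.
Step 2 — discriminant:
  Δ = trace² - 4·det = 484 - 304 = 180.
Step 3 — eigenvalues:
  λ = (trace ± √Δ)/2 = (22 ± 13.4164)/2,
  λ_1 = 17.7082,  λ_2 = 4.2918.

Step 4 — unit eigenvector for λ_1: solve (Sigma - λ_1 I)v = 0. First row:
  (14 - 17.7082)·v_x + (6)·v_y = 0, i.e. (-3.7082)·v_x + (6)·v_y = 0,
  so v ∝ (b, λ_1 - a) = (6, 3.7082) = u.
  ||u|| = √((6)² + (3.7082)²) = √(49.7508) ≈ 7.0534,
  v_1 = u/||u|| ≈ (0.8507, 0.5257) (||v_1|| = 1).

λ_1 = 17.7082,  λ_2 = 4.2918;  v_1 ≈ (0.8507, 0.5257)


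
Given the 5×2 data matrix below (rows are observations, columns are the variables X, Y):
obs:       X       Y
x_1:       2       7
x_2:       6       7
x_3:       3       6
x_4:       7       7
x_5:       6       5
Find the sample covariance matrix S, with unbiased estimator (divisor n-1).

Step 1 — column means:
  mean(X) = (2 + 6 + 3 + 7 + 6) / 5 = 24/5 = 4.8
  mean(Y) = (7 + 7 + 6 + 7 + 5) / 5 = 32/5 = 6.4

Step 2 — sample covariance S[i,j] = (1/(n-1)) · Σ_k (x_{k,i} - mean_i) · (x_{k,j} - mean_j), with n-1 = 4.
  S[X,X] = ((-2.8)·(-2.8) + (1.2)·(1.2) + (-1.8)·(-1.8) + (2.2)·(2.2) + (1.2)·(1.2)) / 4 = 18.8/4 = 4.7
  S[X,Y] = ((-2.8)·(0.6) + (1.2)·(0.6) + (-1.8)·(-0.4) + (2.2)·(0.6) + (1.2)·(-1.4)) / 4 = -0.6/4 = -0.15
  S[Y,Y] = ((0.6)·(0.6) + (0.6)·(0.6) + (-0.4)·(-0.4) + (0.6)·(0.6) + (-1.4)·(-1.4)) / 4 = 3.2/4 = 0.8

S is symmetric (S[j,i] = S[i,j]). Assembling:

S = [[4.7, -0.15],
 [-0.15, 0.8]]


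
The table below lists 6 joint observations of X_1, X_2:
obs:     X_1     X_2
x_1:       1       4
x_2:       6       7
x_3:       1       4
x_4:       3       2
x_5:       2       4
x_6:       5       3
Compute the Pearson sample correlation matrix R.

Step 1 — column means:
  mean(X_1) = (1 + 6 + 1 + 3 + 2 + 5) / 6 = 18/6 = 3
  mean(X_2) = (4 + 7 + 4 + 2 + 4 + 3) / 6 = 24/6 = 4

Step 2 — sample variances and covariances s[i,j] = (1/(n-1)) · Σ_k (x_{k,i} - mean_i) · (x_{k,j} - mean_j), with n-1 = 5:
  s[X_1,X_1] = ((-2)·(-2) + (3)·(3) + (-2)·(-2) + (0)·(0) + (-1)·(-1) + (2)·(2)) / 5 = 22/5 = 4.4
  s[X_1,X_2] = ((-2)·(0) + (3)·(3) + (-2)·(0) + (0)·(-2) + (-1)·(0) + (2)·(-1)) / 5 = 7/5 = 1.4
  s[X_2,X_2] = ((0)·(0) + (3)·(3) + (0)·(0) + (-2)·(-2) + (0)·(0) + (-1)·(-1)) / 5 = 14/5 = 2.8
  Sample standard deviations s_i = √(s[i,i]):
  s(X_1) = √(4.4) = 2.0976
  s(X_2) = √(2.8) = 1.6733

Step 3 — r_{ij} = s_{ij} / (s_i · s_j):
  r[X_1,X_1] = 1 (diagonal).
  r[X_1,X_2] = 1.4 / (2.0976 · 1.6733) = 1.4 / 3.51 = 0.3989
  r[X_2,X_2] = 1 (diagonal).

R is symmetric with unit diagonal. Assembling:

R = [[1, 0.3989],
 [0.3989, 1]]


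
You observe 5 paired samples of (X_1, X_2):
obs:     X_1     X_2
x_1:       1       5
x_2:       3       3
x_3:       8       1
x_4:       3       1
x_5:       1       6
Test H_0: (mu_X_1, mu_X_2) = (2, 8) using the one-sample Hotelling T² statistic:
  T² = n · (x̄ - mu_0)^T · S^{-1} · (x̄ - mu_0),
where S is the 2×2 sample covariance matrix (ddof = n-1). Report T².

Step 1 — sample mean vector:
  mean(X_1) = (1 + 3 + 8 + 3 + 1) / 5 = 16/5 = 3.2
  mean(X_2) = (5 + 3 + 1 + 1 + 6) / 5 = 16/5 = 3.2
  x̄ = (3.2, 3.2),  deviation x̄ - mu_0 = (3.2, 3.2) - (2, 8) = (1.2, -4.8).

Step 2 — sample covariance matrix, S[i,j] = (1/(n-1)) · Σ_k (x_{k,i} - mean_i) · (x_{k,j} - mean_j), divisor n-1 = 4:
  S[X_1,X_1] = ((-2.2)·(-2.2) + (-0.2)·(-0.2) + (4.8)·(4.8) + (-0.2)·(-0.2) + (-2.2)·(-2.2)) / 4 = 32.8/4 = 8.2
  S[X_1,X_2] = ((-2.2)·(1.8) + (-0.2)·(-0.2) + (4.8)·(-2.2) + (-0.2)·(-2.2) + (-2.2)·(2.8)) / 4 = -20.2/4 = -5.05
  S[X_2,X_2] = ((1.8)·(1.8) + (-0.2)·(-0.2) + (-2.2)·(-2.2) + (-2.2)·(-2.2) + (2.8)·(2.8)) / 4 = 20.8/4 = 5.2
  S = [[8.2, -5.05],
 [-5.05, 5.2]].

Step 3 — invert S. det(S) = 8.2·5.2 - (-5.05)² = 17.1375.
  S^{-1} = (1/det) · [[d, -b], [-b, a]] = [[0.3034, 0.2947],
 [0.2947, 0.4785]].

Step 4 — quadratic form (x̄ - mu_0)^T · S^{-1} · (x̄ - mu_0):
  S^{-1} · (x̄ - mu_0) = (-1.0503, -1.9431),
  (x̄ - mu_0)^T · [...] = (1.2)·(-1.0503) + (-4.8)·(-1.9431) = 8.0665.

Step 5 — scale by n: T² = 5 · 8.0665 = 40.3326.

T² ≈ 40.3326


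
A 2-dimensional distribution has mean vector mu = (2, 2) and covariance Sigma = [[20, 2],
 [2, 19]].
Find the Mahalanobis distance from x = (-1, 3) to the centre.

Step 1 — centre the observation: (x - mu) = (-3, 1).

Step 2 — invert Sigma. det(Sigma) = 20·19 - (2)² = 376.
  Sigma^{-1} = (1/det) · [[d, -b], [-b, a]] = [[0.0505, -0.0053],
 [-0.0053, 0.0532]].

Step 3 — form the quadratic (x - mu)^T · Sigma^{-1} · (x - mu):
  Sigma^{-1} · (x - mu) = (-0.1569, 0.0691).
  (x - mu)^T · [Sigma^{-1} · (x - mu)] = (-3)·(-0.1569) + (1)·(0.0691) = 0.5399.

Step 4 — take square root: d = √(0.5399) ≈ 0.7348.

d(x, mu) = √(0.5399) ≈ 0.7348


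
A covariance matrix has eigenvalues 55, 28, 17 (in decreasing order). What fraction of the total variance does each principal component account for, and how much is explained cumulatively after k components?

Step 1 — total variance = trace(Sigma) = Σ λ_i = 55 + 28 + 17 = 100.

Step 2 — fraction explained by component i = λ_i / Σ λ:
  PC1: 55/100 = 0.55
  PC2: 28/100 = 0.28
  PC3: 17/100 = 0.17

Step 3 — cumulative fraction after k components = (λ_1 + ... + λ_k) / Σ λ:
  k = 1: 55/100 = 0.55
  k = 2: (55 + 28)/100 = 83/100 = 0.83
  k = 3: (55 + 28 + 17)/100 = 100/100 = 1

Summary (fraction, with percent):

explained: PC1 0.55 (55%), PC2 0.28 (28%), PC3 0.17 (17%);  cumulative: 0.55, 0.83, 1


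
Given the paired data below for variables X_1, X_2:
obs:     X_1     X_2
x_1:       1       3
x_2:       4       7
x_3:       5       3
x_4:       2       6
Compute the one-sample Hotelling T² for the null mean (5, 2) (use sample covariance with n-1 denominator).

Step 1 — sample mean vector:
  mean(X_1) = (1 + 4 + 5 + 2) / 4 = 12/4 = 3
  mean(X_2) = (3 + 7 + 3 + 6) / 4 = 19/4 = 4.75
  x̄ = (3, 4.75),  deviation x̄ - mu_0 = (3, 4.75) - (5, 2) = (-2, 2.75).

Step 2 — sample covariance matrix, S[i,j] = (1/(n-1)) · Σ_k (x_{k,i} - mean_i) · (x_{k,j} - mean_j), divisor n-1 = 3:
  S[X_1,X_1] = ((-2)·(-2) + (1)·(1) + (2)·(2) + (-1)·(-1)) / 3 = 10/3 = 3.3333
  S[X_1,X_2] = ((-2)·(-1.75) + (1)·(2.25) + (2)·(-1.75) + (-1)·(1.25)) / 3 = 1/3 = 0.3333
  S[X_2,X_2] = ((-1.75)·(-1.75) + (2.25)·(2.25) + (-1.75)·(-1.75) + (1.25)·(1.25)) / 3 = 12.75/3 = 4.25
  S = [[3.3333, 0.3333],
 [0.3333, 4.25]].

Step 3 — invert S. det(S) = 3.3333·4.25 - (0.3333)² = 14.0556.
  S^{-1} = (1/det) · [[d, -b], [-b, a]] = [[0.3024, -0.0237],
 [-0.0237, 0.2372]].

Step 4 — quadratic form (x̄ - mu_0)^T · S^{-1} · (x̄ - mu_0):
  S^{-1} · (x̄ - mu_0) = (-0.67, 0.6996),
  (x̄ - mu_0)^T · [...] = (-2)·(-0.67) + (2.75)·(0.6996) = 3.2638.

Step 5 — scale by n: T² = 4 · 3.2638 = 13.0553.

T² ≈ 13.0553


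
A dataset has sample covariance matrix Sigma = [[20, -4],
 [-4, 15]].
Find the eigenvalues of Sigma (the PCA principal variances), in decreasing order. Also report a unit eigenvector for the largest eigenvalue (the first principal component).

Step 1 — characteristic polynomial of 2×2 Sigma:
  det(Sigma - λI) = λ² - trace · λ + det = 0.
  trace = 20 + 15 = 35, det = 20·15 - (-4)² = 284.
Step 2 — discriminant:
  Δ = trace² - 4·det = 1225 - 1136 = 89.
Step 3 — eigenvalues:
  λ = (trace ± √Δ)/2 = (35 ± 9.434)/2,
  λ_1 = 22.217,  λ_2 = 12.783.

Step 4 — unit eigenvector for λ_1: solve (Sigma - λ_1 I)v = 0. First row:
  (20 - 22.217)·v_x + (-4)·v_y = 0, i.e. (-2.217)·v_x + (-4)·v_y = 0,
  so v ∝ (b, λ_1 - a) = (-4, 2.217); multiply by -1 so the first entry is positive: u = (4, -2.217).
  ||u|| = √((4)² + (-2.217)²) = √(20.915) ≈ 4.5733,
  v_1 = u/||u|| ≈ (0.8746, -0.4848) (||v_1|| = 1).

λ_1 = 22.217,  λ_2 = 12.783;  v_1 ≈ (0.8746, -0.4848)


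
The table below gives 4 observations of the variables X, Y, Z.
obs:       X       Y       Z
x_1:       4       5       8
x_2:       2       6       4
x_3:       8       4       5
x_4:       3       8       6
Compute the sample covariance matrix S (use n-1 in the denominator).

Step 1 — column means:
  mean(X) = (4 + 2 + 8 + 3) / 4 = 17/4 = 4.25
  mean(Y) = (5 + 6 + 4 + 8) / 4 = 23/4 = 5.75
  mean(Z) = (8 + 4 + 5 + 6) / 4 = 23/4 = 5.75

Step 2 — sample covariance S[i,j] = (1/(n-1)) · Σ_k (x_{k,i} - mean_i) · (x_{k,j} - mean_j), with n-1 = 3.
  S[X,X] = ((-0.25)·(-0.25) + (-2.25)·(-2.25) + (3.75)·(3.75) + (-1.25)·(-1.25)) / 3 = 20.75/3 = 6.9167
  S[X,Y] = ((-0.25)·(-0.75) + (-2.25)·(0.25) + (3.75)·(-1.75) + (-1.25)·(2.25)) / 3 = -9.75/3 = -3.25
  S[X,Z] = ((-0.25)·(2.25) + (-2.25)·(-1.75) + (3.75)·(-0.75) + (-1.25)·(0.25)) / 3 = 0.25/3 = 0.0833
  S[Y,Y] = ((-0.75)·(-0.75) + (0.25)·(0.25) + (-1.75)·(-1.75) + (2.25)·(2.25)) / 3 = 8.75/3 = 2.9167
  S[Y,Z] = ((-0.75)·(2.25) + (0.25)·(-1.75) + (-1.75)·(-0.75) + (2.25)·(0.25)) / 3 = -0.25/3 = -0.0833
  S[Z,Z] = ((2.25)·(2.25) + (-1.75)·(-1.75) + (-0.75)·(-0.75) + (0.25)·(0.25)) / 3 = 8.75/3 = 2.9167

S is symmetric (S[j,i] = S[i,j]). Assembling:

S = [[6.9167, -3.25, 0.0833],
 [-3.25, 2.9167, -0.0833],
 [0.0833, -0.0833, 2.9167]]


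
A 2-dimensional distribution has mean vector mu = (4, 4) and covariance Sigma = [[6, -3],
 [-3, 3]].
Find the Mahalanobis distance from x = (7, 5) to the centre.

Step 1 — centre the observation: (x - mu) = (3, 1).

Step 2 — invert Sigma. det(Sigma) = 6·3 - (-3)² = 9.
  Sigma^{-1} = (1/det) · [[d, -b], [-b, a]] = [[0.3333, 0.3333],
 [0.3333, 0.6667]].

Step 3 — form the quadratic (x - mu)^T · Sigma^{-1} · (x - mu):
  Sigma^{-1} · (x - mu) = (1.3333, 1.6667).
  (x - mu)^T · [Sigma^{-1} · (x - mu)] = (3)·(1.3333) + (1)·(1.6667) = 5.6667.

Step 4 — take square root: d = √(5.6667) ≈ 2.3805.

d(x, mu) = √(5.6667) ≈ 2.3805


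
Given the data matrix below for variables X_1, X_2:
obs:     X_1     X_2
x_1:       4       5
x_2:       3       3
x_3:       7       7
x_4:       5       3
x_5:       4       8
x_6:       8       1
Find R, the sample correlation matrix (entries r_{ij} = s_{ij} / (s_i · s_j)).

Step 1 — column means:
  mean(X_1) = (4 + 3 + 7 + 5 + 4 + 8) / 6 = 31/6 = 5.1667
  mean(X_2) = (5 + 3 + 7 + 3 + 8 + 1) / 6 = 27/6 = 4.5

Step 2 — sample variances and covariances s[i,j] = (1/(n-1)) · Σ_k (x_{k,i} - mean_i) · (x_{k,j} - mean_j), with n-1 = 5:
  s[X_1,X_1] = ((-1.1667)·(-1.1667) + (-2.1667)·(-2.1667) + (1.8333)·(1.8333) + (-0.1667)·(-0.1667) + (-1.1667)·(-1.1667) + (2.8333)·(2.8333)) / 5 = 18.8333/5 = 3.7667
  s[X_1,X_2] = ((-1.1667)·(0.5) + (-2.1667)·(-1.5) + (1.8333)·(2.5) + (-0.1667)·(-1.5) + (-1.1667)·(3.5) + (2.8333)·(-3.5)) / 5 = -6.5/5 = -1.3
  s[X_2,X_2] = ((0.5)·(0.5) + (-1.5)·(-1.5) + (2.5)·(2.5) + (-1.5)·(-1.5) + (3.5)·(3.5) + (-3.5)·(-3.5)) / 5 = 35.5/5 = 7.1
  Sample standard deviations s_i = √(s[i,i]):
  s(X_1) = √(3.7667) = 1.9408
  s(X_2) = √(7.1) = 2.6646

Step 3 — r_{ij} = s_{ij} / (s_i · s_j):
  r[X_1,X_1] = 1 (diagonal).
  r[X_1,X_2] = -1.3 / (1.9408 · 2.6646) = -1.3 / 5.1714 = -0.2514
  r[X_2,X_2] = 1 (diagonal).

R is symmetric with unit diagonal. Assembling:

R = [[1, -0.2514],
 [-0.2514, 1]]


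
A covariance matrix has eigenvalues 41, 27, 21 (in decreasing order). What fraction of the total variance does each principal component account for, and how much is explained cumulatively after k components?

Step 1 — total variance = trace(Sigma) = Σ λ_i = 41 + 27 + 21 = 89.

Step 2 — fraction explained by component i = λ_i / Σ λ:
  PC1: 41/89 = 0.4607
  PC2: 27/89 = 0.3034
  PC3: 21/89 = 0.236

Step 3 — cumulative fraction after k components = (λ_1 + ... + λ_k) / Σ λ:
  k = 1: 41/89 = 0.4607
  k = 2: (41 + 27)/89 = 68/89 = 0.764
  k = 3: (41 + 27 + 21)/89 = 89/89 = 1

Summary (fraction, with percent):

explained: PC1 0.4607 (46.07%), PC2 0.3034 (30.34%), PC3 0.236 (23.6%);  cumulative: 0.4607, 0.764, 1


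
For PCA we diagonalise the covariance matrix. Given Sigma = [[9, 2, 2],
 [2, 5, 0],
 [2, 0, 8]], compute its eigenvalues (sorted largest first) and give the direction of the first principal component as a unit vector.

Step 1 — characteristic polynomial p(λ) = det(λI - Sigma) = λ³ - tr·λ² + c_1·λ - det, where tr = trace, c_1 = sum of the principal 2×2 minors, det = det(Sigma):
  tr = 9 + 5 + 8 = 22,
  c_1 = (9·5 - (2)²) + (9·8 - (2)²) + (5·8 - (0)²) = 41 + 68 + 40 = 149,
  det = 9·(5·8 - (0)²) - (2)·((2)·8 - (0)·(2)) + (2)·((2)·(0) - 5·(2)) = 9·(40) - (2)·(16) + (2)·(-10) = 308.
  So p(λ) = λ³ - 22λ² + 149λ - 308.
Step 2 — look for an integer root (rational root theorem: any rational root is an integer divisor of 308). Testing λ = 4:
  p(4) = 64 - 352 + 596 - 308 = 0  ✓
  Dividing out (λ - 4): p(λ) = (λ - 4)(λ² - 18λ + 77).
Step 3 — remaining eigenvalues from the quadratic λ² - 18λ + 77 = 0:
  Δ = 18² - 4·77 = 324 - 308 = 16,  λ = (18 ± √16)/2 = (18 ± 4)/2 = 11 or 7.
  Sorted: λ_1 = 11,  λ_2 = 7,  λ_3 = 4  (check: sum = 22 = tr ✓).

Step 4 — unit eigenvector for λ_1 = 11: v spans the null space of (Sigma - λ_1 I), whose rows are
  r_1 = (-2, 2, 2),  r_2 = (2, -6, 0),  r_3 = (2, 0, -3).
  v is orthogonal to every row, so take v ∝ r_1 × r_2 = ((2)·(0) - (2)·(-6), (2)·(2) - (-2)·(0), (-2)·(-6) - (2)·(2)) = (12, 4, 8).
  Rescale (divide by 4): u = (3, 1, 2).
  ||u|| = √((3)² + (1)² + (2)²) = √(14) ≈ 3.7417,  v_1 = u/||u|| ≈ (0.8018, 0.2673, 0.5345) (||v_1|| = 1).

λ_1 = 11,  λ_2 = 7,  λ_3 = 4;  v_1 ≈ (0.8018, 0.2673, 0.5345)


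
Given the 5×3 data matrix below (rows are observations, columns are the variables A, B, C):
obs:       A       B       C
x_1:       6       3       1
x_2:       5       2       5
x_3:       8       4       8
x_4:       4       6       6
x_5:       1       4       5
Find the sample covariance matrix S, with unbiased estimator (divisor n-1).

Step 1 — column means:
  mean(A) = (6 + 5 + 8 + 4 + 1) / 5 = 24/5 = 4.8
  mean(B) = (3 + 2 + 4 + 6 + 4) / 5 = 19/5 = 3.8
  mean(C) = (1 + 5 + 8 + 6 + 5) / 5 = 25/5 = 5

Step 2 — sample covariance S[i,j] = (1/(n-1)) · Σ_k (x_{k,i} - mean_i) · (x_{k,j} - mean_j), with n-1 = 4.
  S[A,A] = ((1.2)·(1.2) + (0.2)·(0.2) + (3.2)·(3.2) + (-0.8)·(-0.8) + (-3.8)·(-3.8)) / 4 = 26.8/4 = 6.7
  S[A,B] = ((1.2)·(-0.8) + (0.2)·(-1.8) + (3.2)·(0.2) + (-0.8)·(2.2) + (-3.8)·(0.2)) / 4 = -3.2/4 = -0.8
  S[A,C] = ((1.2)·(-4) + (0.2)·(0) + (3.2)·(3) + (-0.8)·(1) + (-3.8)·(0)) / 4 = 4/4 = 1
  S[B,B] = ((-0.8)·(-0.8) + (-1.8)·(-1.8) + (0.2)·(0.2) + (2.2)·(2.2) + (0.2)·(0.2)) / 4 = 8.8/4 = 2.2
  S[B,C] = ((-0.8)·(-4) + (-1.8)·(0) + (0.2)·(3) + (2.2)·(1) + (0.2)·(0)) / 4 = 6/4 = 1.5
  S[C,C] = ((-4)·(-4) + (0)·(0) + (3)·(3) + (1)·(1) + (0)·(0)) / 4 = 26/4 = 6.5

S is symmetric (S[j,i] = S[i,j]). Assembling:

S = [[6.7, -0.8, 1],
 [-0.8, 2.2, 1.5],
 [1, 1.5, 6.5]]


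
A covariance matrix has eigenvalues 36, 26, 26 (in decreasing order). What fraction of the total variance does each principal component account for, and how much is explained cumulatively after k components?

Step 1 — total variance = trace(Sigma) = Σ λ_i = 36 + 26 + 26 = 88.

Step 2 — fraction explained by component i = λ_i / Σ λ:
  PC1: 36/88 = 0.4091
  PC2: 26/88 = 0.2955
  PC3: 26/88 = 0.2955

Step 3 — cumulative fraction after k components = (λ_1 + ... + λ_k) / Σ λ:
  k = 1: 36/88 = 0.4091
  k = 2: (36 + 26)/88 = 62/88 = 0.7045
  k = 3: (36 + 26 + 26)/88 = 88/88 = 1

Summary (fraction, with percent):

explained: PC1 0.4091 (40.91%), PC2 0.2955 (29.55%), PC3 0.2955 (29.55%);  cumulative: 0.4091, 0.7045, 1


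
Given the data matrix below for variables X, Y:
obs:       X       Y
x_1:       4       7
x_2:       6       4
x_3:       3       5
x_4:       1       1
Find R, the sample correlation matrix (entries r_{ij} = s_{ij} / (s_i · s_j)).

Step 1 — column means:
  mean(X) = (4 + 6 + 3 + 1) / 4 = 14/4 = 3.5
  mean(Y) = (7 + 4 + 5 + 1) / 4 = 17/4 = 4.25

Step 2 — sample variances and covariances s[i,j] = (1/(n-1)) · Σ_k (x_{k,i} - mean_i) · (x_{k,j} - mean_j), with n-1 = 3:
  s[X,X] = ((0.5)·(0.5) + (2.5)·(2.5) + (-0.5)·(-0.5) + (-2.5)·(-2.5)) / 3 = 13/3 = 4.3333
  s[X,Y] = ((0.5)·(2.75) + (2.5)·(-0.25) + (-0.5)·(0.75) + (-2.5)·(-3.25)) / 3 = 8.5/3 = 2.8333
  s[Y,Y] = ((2.75)·(2.75) + (-0.25)·(-0.25) + (0.75)·(0.75) + (-3.25)·(-3.25)) / 3 = 18.75/3 = 6.25
  Sample standard deviations s_i = √(s[i,i]):
  s(X) = √(4.3333) = 2.0817
  s(Y) = √(6.25) = 2.5

Step 3 — r_{ij} = s_{ij} / (s_i · s_j):
  r[X,X] = 1 (diagonal).
  r[X,Y] = 2.8333 / (2.0817 · 2.5) = 2.8333 / 5.2042 = 0.5444
  r[Y,Y] = 1 (diagonal).

R is symmetric with unit diagonal. Assembling:

R = [[1, 0.5444],
 [0.5444, 1]]


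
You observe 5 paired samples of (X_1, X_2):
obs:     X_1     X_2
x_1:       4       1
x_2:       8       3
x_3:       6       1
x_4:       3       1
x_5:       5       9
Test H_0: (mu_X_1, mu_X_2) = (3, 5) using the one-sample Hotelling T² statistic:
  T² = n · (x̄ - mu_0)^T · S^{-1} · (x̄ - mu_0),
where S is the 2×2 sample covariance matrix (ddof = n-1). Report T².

Step 1 — sample mean vector:
  mean(X_1) = (4 + 8 + 6 + 3 + 5) / 5 = 26/5 = 5.2
  mean(X_2) = (1 + 3 + 1 + 1 + 9) / 5 = 15/5 = 3
  x̄ = (5.2, 3),  deviation x̄ - mu_0 = (5.2, 3) - (3, 5) = (2.2, -2).

Step 2 — sample covariance matrix, S[i,j] = (1/(n-1)) · Σ_k (x_{k,i} - mean_i) · (x_{k,j} - mean_j), divisor n-1 = 4:
  S[X_1,X_1] = ((-1.2)·(-1.2) + (2.8)·(2.8) + (0.8)·(0.8) + (-2.2)·(-2.2) + (-0.2)·(-0.2)) / 4 = 14.8/4 = 3.7
  S[X_1,X_2] = ((-1.2)·(-2) + (2.8)·(0) + (0.8)·(-2) + (-2.2)·(-2) + (-0.2)·(6)) / 4 = 4/4 = 1
  S[X_2,X_2] = ((-2)·(-2) + (0)·(0) + (-2)·(-2) + (-2)·(-2) + (6)·(6)) / 4 = 48/4 = 12
  S = [[3.7, 1],
 [1, 12]].

Step 3 — invert S. det(S) = 3.7·12 - (1)² = 43.4.
  S^{-1} = (1/det) · [[d, -b], [-b, a]] = [[0.2765, -0.023],
 [-0.023, 0.0853]].

Step 4 — quadratic form (x̄ - mu_0)^T · S^{-1} · (x̄ - mu_0):
  S^{-1} · (x̄ - mu_0) = (0.6544, -0.2212),
  (x̄ - mu_0)^T · [...] = (2.2)·(0.6544) + (-2)·(-0.2212) = 1.882.

Step 5 — scale by n: T² = 5 · 1.882 = 9.4101.

T² ≈ 9.4101


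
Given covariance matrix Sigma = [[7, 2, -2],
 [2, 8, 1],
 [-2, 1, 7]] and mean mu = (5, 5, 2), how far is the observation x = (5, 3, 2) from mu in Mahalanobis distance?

Step 1 — centre the observation: (x - mu) = (0, -2, 0).

Step 2 — invert Sigma (cofactor / det for 3×3, or solve directly):
  Sigma^{-1} = [[0.1735, -0.0505, 0.0568],
 [-0.0505, 0.142, -0.0347],
 [0.0568, -0.0347, 0.164]].

Step 3 — form the quadratic (x - mu)^T · Sigma^{-1} · (x - mu):
  Sigma^{-1} · (x - mu) = (0.1009, -0.2839, 0.0694).
  (x - mu)^T · [Sigma^{-1} · (x - mu)] = (0)·(0.1009) + (-2)·(-0.2839) + (0)·(0.0694) = 0.5678.

Step 4 — take square root: d = √(0.5678) ≈ 0.7535.

d(x, mu) = √(0.5678) ≈ 0.7535


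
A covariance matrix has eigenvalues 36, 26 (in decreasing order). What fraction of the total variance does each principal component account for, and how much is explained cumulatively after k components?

Step 1 — total variance = trace(Sigma) = Σ λ_i = 36 + 26 = 62.

Step 2 — fraction explained by component i = λ_i / Σ λ:
  PC1: 36/62 = 0.5806
  PC2: 26/62 = 0.4194

Step 3 — cumulative fraction after k components = (λ_1 + ... + λ_k) / Σ λ:
  k = 1: 36/62 = 0.5806
  k = 2: (36 + 26)/62 = 62/62 = 1

Summary (fraction, with percent):

explained: PC1 0.5806 (58.06%), PC2 0.4194 (41.94%);  cumulative: 0.5806, 1


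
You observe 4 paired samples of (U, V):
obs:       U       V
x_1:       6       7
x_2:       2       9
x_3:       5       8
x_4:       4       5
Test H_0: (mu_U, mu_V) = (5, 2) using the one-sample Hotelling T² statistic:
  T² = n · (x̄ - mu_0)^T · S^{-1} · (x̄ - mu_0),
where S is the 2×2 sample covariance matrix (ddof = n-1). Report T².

Step 1 — sample mean vector:
  mean(U) = (6 + 2 + 5 + 4) / 4 = 17/4 = 4.25
  mean(V) = (7 + 9 + 8 + 5) / 4 = 29/4 = 7.25
  x̄ = (4.25, 7.25),  deviation x̄ - mu_0 = (4.25, 7.25) - (5, 2) = (-0.75, 5.25).

Step 2 — sample covariance matrix, S[i,j] = (1/(n-1)) · Σ_k (x_{k,i} - mean_i) · (x_{k,j} - mean_j), divisor n-1 = 3:
  S[U,U] = ((1.75)·(1.75) + (-2.25)·(-2.25) + (0.75)·(0.75) + (-0.25)·(-0.25)) / 3 = 8.75/3 = 2.9167
  S[U,V] = ((1.75)·(-0.25) + (-2.25)·(1.75) + (0.75)·(0.75) + (-0.25)·(-2.25)) / 3 = -3.25/3 = -1.0833
  S[V,V] = ((-0.25)·(-0.25) + (1.75)·(1.75) + (0.75)·(0.75) + (-2.25)·(-2.25)) / 3 = 8.75/3 = 2.9167
  S = [[2.9167, -1.0833],
 [-1.0833, 2.9167]].

Step 3 — invert S. det(S) = 2.9167·2.9167 - (-1.0833)² = 7.3333.
  S^{-1} = (1/det) · [[d, -b], [-b, a]] = [[0.3977, 0.1477],
 [0.1477, 0.3977]].

Step 4 — quadratic form (x̄ - mu_0)^T · S^{-1} · (x̄ - mu_0):
  S^{-1} · (x̄ - mu_0) = (0.4773, 1.9773),
  (x̄ - mu_0)^T · [...] = (-0.75)·(0.4773) + (5.25)·(1.9773) = 10.0227.

Step 5 — scale by n: T² = 4 · 10.0227 = 40.0909.

T² ≈ 40.0909


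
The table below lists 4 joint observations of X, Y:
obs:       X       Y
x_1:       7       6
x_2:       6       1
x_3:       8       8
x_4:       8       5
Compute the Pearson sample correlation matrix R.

Step 1 — column means:
  mean(X) = (7 + 6 + 8 + 8) / 4 = 29/4 = 7.25
  mean(Y) = (6 + 1 + 8 + 5) / 4 = 20/4 = 5

Step 2 — sample variances and covariances s[i,j] = (1/(n-1)) · Σ_k (x_{k,i} - mean_i) · (x_{k,j} - mean_j), with n-1 = 3:
  s[X,X] = ((-0.25)·(-0.25) + (-1.25)·(-1.25) + (0.75)·(0.75) + (0.75)·(0.75)) / 3 = 2.75/3 = 0.9167
  s[X,Y] = ((-0.25)·(1) + (-1.25)·(-4) + (0.75)·(3) + (0.75)·(0)) / 3 = 7/3 = 2.3333
  s[Y,Y] = ((1)·(1) + (-4)·(-4) + (3)·(3) + (0)·(0)) / 3 = 26/3 = 8.6667
  Sample standard deviations s_i = √(s[i,i]):
  s(X) = √(0.9167) = 0.9574
  s(Y) = √(8.6667) = 2.9439

Step 3 — r_{ij} = s_{ij} / (s_i · s_j):
  r[X,X] = 1 (diagonal).
  r[X,Y] = 2.3333 / (0.9574 · 2.9439) = 2.3333 / 2.8186 = 0.8278
  r[Y,Y] = 1 (diagonal).

R is symmetric with unit diagonal. Assembling:

R = [[1, 0.8278],
 [0.8278, 1]]


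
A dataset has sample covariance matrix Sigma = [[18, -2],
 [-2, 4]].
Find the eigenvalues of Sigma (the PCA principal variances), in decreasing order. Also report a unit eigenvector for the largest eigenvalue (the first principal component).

Step 1 — characteristic polynomial of 2×2 Sigma:
  det(Sigma - λI) = λ² - trace · λ + det = 0.
  trace = 18 + 4 = 22, det = 18·4 - (-2)² = 68.
Step 2 — discriminant:
  Δ = trace² - 4·det = 484 - 272 = 212.
Step 3 — eigenvalues:
  λ = (trace ± √Δ)/2 = (22 ± 14.5602)/2,
  λ_1 = 18.2801,  λ_2 = 3.7199.

Step 4 — unit eigenvector for λ_1: solve (Sigma - λ_1 I)v = 0. First row:
  (18 - 18.2801)·v_x + (-2)·v_y = 0, i.e. (-0.2801)·v_x + (-2)·v_y = 0,
  so v ∝ (b, λ_1 - a) = (-2, 0.2801); multiply by -1 so the first entry is positive: u = (2, -0.2801).
  ||u|| = √((2)² + (-0.2801)²) = √(4.0785) ≈ 2.0195,
  v_1 = u/||u|| ≈ (0.9903, -0.1387) (||v_1|| = 1).

λ_1 = 18.2801,  λ_2 = 3.7199;  v_1 ≈ (0.9903, -0.1387)


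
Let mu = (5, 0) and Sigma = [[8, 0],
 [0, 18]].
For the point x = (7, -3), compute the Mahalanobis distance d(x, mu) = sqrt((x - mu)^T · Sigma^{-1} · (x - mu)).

Step 1 — centre the observation: (x - mu) = (2, -3).

Step 2 — invert Sigma. det(Sigma) = 8·18 - (0)² = 144.
  Sigma^{-1} = (1/det) · [[d, -b], [-b, a]] = [[0.125, 0],
 [0, 0.0556]].

Step 3 — form the quadratic (x - mu)^T · Sigma^{-1} · (x - mu):
  Sigma^{-1} · (x - mu) = (0.25, -0.1667).
  (x - mu)^T · [Sigma^{-1} · (x - mu)] = (2)·(0.25) + (-3)·(-0.1667) = 1.

Step 4 — take square root: d = √(1) ≈ 1.

d(x, mu) = √(1) ≈ 1


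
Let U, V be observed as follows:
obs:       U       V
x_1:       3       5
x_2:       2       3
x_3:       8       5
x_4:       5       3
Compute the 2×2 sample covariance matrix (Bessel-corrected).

Step 1 — column means:
  mean(U) = (3 + 2 + 8 + 5) / 4 = 18/4 = 4.5
  mean(V) = (5 + 3 + 5 + 3) / 4 = 16/4 = 4

Step 2 — sample covariance S[i,j] = (1/(n-1)) · Σ_k (x_{k,i} - mean_i) · (x_{k,j} - mean_j), with n-1 = 3.
  S[U,U] = ((-1.5)·(-1.5) + (-2.5)·(-2.5) + (3.5)·(3.5) + (0.5)·(0.5)) / 3 = 21/3 = 7
  S[U,V] = ((-1.5)·(1) + (-2.5)·(-1) + (3.5)·(1) + (0.5)·(-1)) / 3 = 4/3 = 1.3333
  S[V,V] = ((1)·(1) + (-1)·(-1) + (1)·(1) + (-1)·(-1)) / 3 = 4/3 = 1.3333

S is symmetric (S[j,i] = S[i,j]). Assembling:

S = [[7, 1.3333],
 [1.3333, 1.3333]]


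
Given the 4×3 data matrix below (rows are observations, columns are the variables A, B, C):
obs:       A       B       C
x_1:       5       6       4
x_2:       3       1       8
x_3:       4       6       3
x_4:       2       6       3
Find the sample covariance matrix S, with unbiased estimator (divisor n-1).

Step 1 — column means:
  mean(A) = (5 + 3 + 4 + 2) / 4 = 14/4 = 3.5
  mean(B) = (6 + 1 + 6 + 6) / 4 = 19/4 = 4.75
  mean(C) = (4 + 8 + 3 + 3) / 4 = 18/4 = 4.5

Step 2 — sample covariance S[i,j] = (1/(n-1)) · Σ_k (x_{k,i} - mean_i) · (x_{k,j} - mean_j), with n-1 = 3.
  S[A,A] = ((1.5)·(1.5) + (-0.5)·(-0.5) + (0.5)·(0.5) + (-1.5)·(-1.5)) / 3 = 5/3 = 1.6667
  S[A,B] = ((1.5)·(1.25) + (-0.5)·(-3.75) + (0.5)·(1.25) + (-1.5)·(1.25)) / 3 = 2.5/3 = 0.8333
  S[A,C] = ((1.5)·(-0.5) + (-0.5)·(3.5) + (0.5)·(-1.5) + (-1.5)·(-1.5)) / 3 = -1/3 = -0.3333
  S[B,B] = ((1.25)·(1.25) + (-3.75)·(-3.75) + (1.25)·(1.25) + (1.25)·(1.25)) / 3 = 18.75/3 = 6.25
  S[B,C] = ((1.25)·(-0.5) + (-3.75)·(3.5) + (1.25)·(-1.5) + (1.25)·(-1.5)) / 3 = -17.5/3 = -5.8333
  S[C,C] = ((-0.5)·(-0.5) + (3.5)·(3.5) + (-1.5)·(-1.5) + (-1.5)·(-1.5)) / 3 = 17/3 = 5.6667

S is symmetric (S[j,i] = S[i,j]). Assembling:

S = [[1.6667, 0.8333, -0.3333],
 [0.8333, 6.25, -5.8333],
 [-0.3333, -5.8333, 5.6667]]


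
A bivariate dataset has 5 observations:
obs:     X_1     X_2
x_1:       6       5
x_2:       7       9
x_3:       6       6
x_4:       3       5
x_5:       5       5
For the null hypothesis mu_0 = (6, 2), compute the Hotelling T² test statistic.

Step 1 — sample mean vector:
  mean(X_1) = (6 + 7 + 6 + 3 + 5) / 5 = 27/5 = 5.4
  mean(X_2) = (5 + 9 + 6 + 5 + 5) / 5 = 30/5 = 6
  x̄ = (5.4, 6),  deviation x̄ - mu_0 = (5.4, 6) - (6, 2) = (-0.6, 4).

Step 2 — sample covariance matrix, S[i,j] = (1/(n-1)) · Σ_k (x_{k,i} - mean_i) · (x_{k,j} - mean_j), divisor n-1 = 4:
  S[X_1,X_1] = ((0.6)·(0.6) + (1.6)·(1.6) + (0.6)·(0.6) + (-2.4)·(-2.4) + (-0.4)·(-0.4)) / 4 = 9.2/4 = 2.3
  S[X_1,X_2] = ((0.6)·(-1) + (1.6)·(3) + (0.6)·(0) + (-2.4)·(-1) + (-0.4)·(-1)) / 4 = 7/4 = 1.75
  S[X_2,X_2] = ((-1)·(-1) + (3)·(3) + (0)·(0) + (-1)·(-1) + (-1)·(-1)) / 4 = 12/4 = 3
  S = [[2.3, 1.75],
 [1.75, 3]].

Step 3 — invert S. det(S) = 2.3·3 - (1.75)² = 3.8375.
  S^{-1} = (1/det) · [[d, -b], [-b, a]] = [[0.7818, -0.456],
 [-0.456, 0.5993]].

Step 4 — quadratic form (x̄ - mu_0)^T · S^{-1} · (x̄ - mu_0):
  S^{-1} · (x̄ - mu_0) = (-2.2932, 2.671),
  (x̄ - mu_0)^T · [...] = (-0.6)·(-2.2932) + (4)·(2.671) = 12.0599.

Step 5 — scale by n: T² = 5 · 12.0599 = 60.2997.

T² ≈ 60.2997


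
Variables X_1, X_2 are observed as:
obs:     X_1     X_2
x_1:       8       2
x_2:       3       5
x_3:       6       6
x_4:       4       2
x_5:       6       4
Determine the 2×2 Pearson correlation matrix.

Step 1 — column means:
  mean(X_1) = (8 + 3 + 6 + 4 + 6) / 5 = 27/5 = 5.4
  mean(X_2) = (2 + 5 + 6 + 2 + 4) / 5 = 19/5 = 3.8

Step 2 — sample variances and covariances s[i,j] = (1/(n-1)) · Σ_k (x_{k,i} - mean_i) · (x_{k,j} - mean_j), with n-1 = 4:
  s[X_1,X_1] = ((2.6)·(2.6) + (-2.4)·(-2.4) + (0.6)·(0.6) + (-1.4)·(-1.4) + (0.6)·(0.6)) / 4 = 15.2/4 = 3.8
  s[X_1,X_2] = ((2.6)·(-1.8) + (-2.4)·(1.2) + (0.6)·(2.2) + (-1.4)·(-1.8) + (0.6)·(0.2)) / 4 = -3.6/4 = -0.9
  s[X_2,X_2] = ((-1.8)·(-1.8) + (1.2)·(1.2) + (2.2)·(2.2) + (-1.8)·(-1.8) + (0.2)·(0.2)) / 4 = 12.8/4 = 3.2
  Sample standard deviations s_i = √(s[i,i]):
  s(X_1) = √(3.8) = 1.9494
  s(X_2) = √(3.2) = 1.7889

Step 3 — r_{ij} = s_{ij} / (s_i · s_j):
  r[X_1,X_1] = 1 (diagonal).
  r[X_1,X_2] = -0.9 / (1.9494 · 1.7889) = -0.9 / 3.4871 = -0.2581
  r[X_2,X_2] = 1 (diagonal).

R is symmetric with unit diagonal. Assembling:

R = [[1, -0.2581],
 [-0.2581, 1]]


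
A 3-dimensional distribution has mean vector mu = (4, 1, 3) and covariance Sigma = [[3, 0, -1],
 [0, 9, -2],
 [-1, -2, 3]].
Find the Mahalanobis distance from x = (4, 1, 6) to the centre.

Step 1 — centre the observation: (x - mu) = (0, 0, 3).

Step 2 — invert Sigma (cofactor / det for 3×3, or solve directly):
  Sigma^{-1} = [[0.3833, 0.0333, 0.15],
 [0.0333, 0.1333, 0.1],
 [0.15, 0.1, 0.45]].

Step 3 — form the quadratic (x - mu)^T · Sigma^{-1} · (x - mu):
  Sigma^{-1} · (x - mu) = (0.45, 0.3, 1.35).
  (x - mu)^T · [Sigma^{-1} · (x - mu)] = (0)·(0.45) + (0)·(0.3) + (3)·(1.35) = 4.05.

Step 4 — take square root: d = √(4.05) ≈ 2.0125.

d(x, mu) = √(4.05) ≈ 2.0125


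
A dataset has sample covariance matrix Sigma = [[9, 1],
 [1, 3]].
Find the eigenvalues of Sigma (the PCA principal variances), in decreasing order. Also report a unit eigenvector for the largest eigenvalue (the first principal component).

Step 1 — characteristic polynomial of 2×2 Sigma:
  det(Sigma - λI) = λ² - trace · λ + det = 0.
  trace = 9 + 3 = 12, det = 9·3 - (1)² = 26.
Step 2 — discriminant:
  Δ = trace² - 4·det = 144 - 104 = 40.
Step 3 — eigenvalues:
  λ = (trace ± √Δ)/2 = (12 ± 6.3246)/2,
  λ_1 = 9.1623,  λ_2 = 2.8377.

Step 4 — unit eigenvector for λ_1: solve (Sigma - λ_1 I)v = 0. First row:
  (9 - 9.1623)·v_x + (1)·v_y = 0, i.e. (-0.1623)·v_x + (1)·v_y = 0,
  so v ∝ (b, λ_1 - a) = (1, 0.1623) = u.
  ||u|| = √((1)² + (0.1623)²) = √(1.0263) ≈ 1.0131,
  v_1 = u/||u|| ≈ (0.9871, 0.1602) (||v_1|| = 1).

λ_1 = 9.1623,  λ_2 = 2.8377;  v_1 ≈ (0.9871, 0.1602)


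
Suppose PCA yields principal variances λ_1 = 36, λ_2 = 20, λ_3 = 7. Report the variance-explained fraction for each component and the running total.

Step 1 — total variance = trace(Sigma) = Σ λ_i = 36 + 20 + 7 = 63.

Step 2 — fraction explained by component i = λ_i / Σ λ:
  PC1: 36/63 = 0.5714
  PC2: 20/63 = 0.3175
  PC3: 7/63 = 0.1111

Step 3 — cumulative fraction after k components = (λ_1 + ... + λ_k) / Σ λ:
  k = 1: 36/63 = 0.5714
  k = 2: (36 + 20)/63 = 56/63 = 0.8889
  k = 3: (36 + 20 + 7)/63 = 63/63 = 1

Summary (fraction, with percent):

explained: PC1 0.5714 (57.14%), PC2 0.3175 (31.75%), PC3 0.1111 (11.11%);  cumulative: 0.5714, 0.8889, 1


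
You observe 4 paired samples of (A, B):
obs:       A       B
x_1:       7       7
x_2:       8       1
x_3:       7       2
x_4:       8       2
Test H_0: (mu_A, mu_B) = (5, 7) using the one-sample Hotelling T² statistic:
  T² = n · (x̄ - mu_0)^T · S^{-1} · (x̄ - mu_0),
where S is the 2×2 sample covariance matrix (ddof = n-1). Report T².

Step 1 — sample mean vector:
  mean(A) = (7 + 8 + 7 + 8) / 4 = 30/4 = 7.5
  mean(B) = (7 + 1 + 2 + 2) / 4 = 12/4 = 3
  x̄ = (7.5, 3),  deviation x̄ - mu_0 = (7.5, 3) - (5, 7) = (2.5, -4).

Step 2 — sample covariance matrix, S[i,j] = (1/(n-1)) · Σ_k (x_{k,i} - mean_i) · (x_{k,j} - mean_j), divisor n-1 = 3:
  S[A,A] = ((-0.5)·(-0.5) + (0.5)·(0.5) + (-0.5)·(-0.5) + (0.5)·(0.5)) / 3 = 1/3 = 0.3333
  S[A,B] = ((-0.5)·(4) + (0.5)·(-2) + (-0.5)·(-1) + (0.5)·(-1)) / 3 = -3/3 = -1
  S[B,B] = ((4)·(4) + (-2)·(-2) + (-1)·(-1) + (-1)·(-1)) / 3 = 22/3 = 7.3333
  S = [[0.3333, -1],
 [-1, 7.3333]].

Step 3 — invert S. det(S) = 0.3333·7.3333 - (-1)² = 1.4444.
  S^{-1} = (1/det) · [[d, -b], [-b, a]] = [[5.0769, 0.6923],
 [0.6923, 0.2308]].

Step 4 — quadratic form (x̄ - mu_0)^T · S^{-1} · (x̄ - mu_0):
  S^{-1} · (x̄ - mu_0) = (9.9231, 0.8077),
  (x̄ - mu_0)^T · [...] = (2.5)·(9.9231) + (-4)·(0.8077) = 21.5769.

Step 5 — scale by n: T² = 4 · 21.5769 = 86.3077.

T² ≈ 86.3077


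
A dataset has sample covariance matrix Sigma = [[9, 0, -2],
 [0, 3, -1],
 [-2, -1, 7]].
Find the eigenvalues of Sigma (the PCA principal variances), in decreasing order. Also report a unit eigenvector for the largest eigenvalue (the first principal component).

Step 1 — characteristic polynomial p(λ) = det(λI - Sigma) = λ³ - tr·λ² + c_1·λ - det, where tr = trace, c_1 = sum of the principal 2×2 minors, det = det(Sigma):
  tr = 9 + 3 + 7 = 19,
  c_1 = (9·3 - (0)²) + (9·7 - (-2)²) + (3·7 - (-1)²) = 27 + 59 + 20 = 106,
  det = 9·(3·7 - (-1)²) - (0)·((0)·7 - (-1)·(-2)) + (-2)·((0)·(-1) - 3·(-2)) = 9·(20) - (0)·(-2) + (-2)·(6) = 168.
  So p(λ) = λ³ - 19λ² + 106λ - 168.
Step 2 — look for an integer root (rational root theorem: any rational root is an integer divisor of 168). Testing λ = 6:
  p(6) = 216 - 684 + 636 - 168 = 0  ✓
  Dividing out (λ - 6): p(λ) = (λ - 6)(λ² - 13λ + 28).
Step 3 — remaining eigenvalues from the quadratic λ² - 13λ + 28 = 0:
  Δ = 13² - 4·28 = 169 - 112 = 57,  λ = (13 ± √57)/2 = (13 ± 7.5498)/2 ≈ 10.2749 or 2.7251.
  Sorted: λ_1 = 10.2749,  λ_2 = 6,  λ_3 = 2.7251  (check: sum = 19 = tr ✓).

Step 4 — unit eigenvector for λ_1 ≈ 10.2749: v spans the null space of (Sigma - λ_1 I), whose rows are
  r_1 = (-1.2749, 0, -2),  r_2 = (0, -7.2749, -1),  r_3 = (-2, -1, -3.2749).
  v is orthogonal to every row, so take v ∝ r_1 × r_2 = ((0)·(-1) - (-2)·(-7.2749), (-2)·(0) - (-1.2749)·(-1), (-1.2749)·(-7.2749) - (0)·(0)) ≈ (-14.5498, -1.2749, 9.2749).
  Rescale (multiply by -1 so the first nonzero entry is positive): u = (14.5498, 1.2749, -9.2749).
  ||u|| = √((14.5498)² + (1.2749)² + (-9.2749)²) = √(299.3472) ≈ 17.3017,  v_1 = u/||u|| ≈ (0.841, 0.0737, -0.5361) (||v_1|| = 1).

λ_1 = 10.2749,  λ_2 = 6,  λ_3 = 2.7251;  v_1 ≈ (0.841, 0.0737, -0.5361)
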